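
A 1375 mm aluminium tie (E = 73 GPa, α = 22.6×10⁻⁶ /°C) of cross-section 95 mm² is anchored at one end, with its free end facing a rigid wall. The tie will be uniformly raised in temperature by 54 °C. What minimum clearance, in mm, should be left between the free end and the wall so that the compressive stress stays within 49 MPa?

Free expansion if unrestrained: δ_free = αΔT L = 22.6×10⁻⁶ × 54 × 1375 = 1.678 mm.
A stress of 49 MPa corresponds to the wall pushing the tie back by σL/E = 49×1375/(73×10³) = 0.9229 mm.
So the gap has to take up the difference, g_min = δ_free − σL/E = 1.678 − 0.9229 = 0.7551 mm.

g ≈ 0.755 mm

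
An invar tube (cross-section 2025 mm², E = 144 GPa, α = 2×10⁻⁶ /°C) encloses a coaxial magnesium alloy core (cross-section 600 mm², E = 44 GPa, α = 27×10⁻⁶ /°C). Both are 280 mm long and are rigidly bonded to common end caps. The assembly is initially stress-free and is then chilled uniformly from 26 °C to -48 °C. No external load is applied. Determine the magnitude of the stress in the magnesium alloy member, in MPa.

σ ≈ 74.6 MPa (tensile)

Both members must finish at the same length. With the larger α, the magnesium alloy tends to over-contract; the plates restrain it, putting the magnesium alloy in tension and the invar in compression. With no external load the two internal forces are equal and opposite, magnitude P.
Compatibility of the two members (thermal + elastic change equal): (α₁ − α₂)ΔT = P·[1/(A₁E₁) + 1/(A₂E₂)].
|α₁ − α₂|·ΔT = 25×10⁻⁶ × 74 = 0.00185.
1/(A₁E₁) + 1/(A₂E₂) = 1/(2025×144×10³) + 1/(600×44×10³) = 4.131×10⁻⁸ N⁻¹.
P = 0.00185 / 4.131×10⁻⁸ = 44790 N = 44.79 kN.
σ_{magnesium alloy} = P/A₂ = 44790/600 = 74.64 MPa, tensile.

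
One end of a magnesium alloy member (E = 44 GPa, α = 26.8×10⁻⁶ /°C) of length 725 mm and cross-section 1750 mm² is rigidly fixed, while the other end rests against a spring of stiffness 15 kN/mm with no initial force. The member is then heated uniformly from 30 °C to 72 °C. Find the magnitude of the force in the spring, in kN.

P ≈ 10.7 kN

If the spring were absent the member would lengthen by αΔT L = 26.8×10⁻⁶ × 42 × 725 = 0.8161 mm.
Let P be the compressive force at the spring. The member shortens elastically by PL/(AE) and the spring compresses by P/k; together these equal δ_free.
So P = δ_free / [L/(AE) + 1/k] = 0.8161 / [ 725/(1750×44×10³) + 1/(15×10³) ].
P = 0.8161 / 7.608×10⁻⁵ = 10730 N.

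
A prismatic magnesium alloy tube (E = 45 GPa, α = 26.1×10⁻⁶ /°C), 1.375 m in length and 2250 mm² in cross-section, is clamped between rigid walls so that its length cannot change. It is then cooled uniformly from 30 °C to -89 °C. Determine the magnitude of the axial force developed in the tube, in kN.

P ≈ 314 kN (tensile)

With zero net strain, σ = E·αΔT = 45 GPa × 26.1×10⁻⁶ × 119 = 139.8 MPa.
P = AEαΔT = 2250 × 45×10³ × 26.1×10⁻⁶ × 119 = 314.5 kN (tensile).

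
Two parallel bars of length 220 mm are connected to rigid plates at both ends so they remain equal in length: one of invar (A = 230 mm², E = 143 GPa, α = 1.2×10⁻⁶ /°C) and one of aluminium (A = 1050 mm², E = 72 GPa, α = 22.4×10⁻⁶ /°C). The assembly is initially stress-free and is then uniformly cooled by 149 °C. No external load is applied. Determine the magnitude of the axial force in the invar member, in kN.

Equilibrium of a rigid end plate with no external load gives equal and opposite internal forces ±P in the two members. Since α_{aluminium} > α_{invar}, cooling drives the aluminium into tension and the invar into compression.
Setting the final lengths equal and cancelling L: (α₁ − α₂)ΔT = P/(A₁E₁) + P/(A₂E₂).
|α₁ − α₂|·ΔT = 21.2×10⁻⁶ × 149 = 0.003159.
1/(A₁E₁) + 1/(A₂E₂) = 1/(230×143×10³) + 1/(1050×72×10³) = 4.363×10⁻⁸ N⁻¹.
So P = 0.003159 / 4.363×10⁻⁸ = 72.4 kN.

P ≈ 72.4 kN (compressive in the invar)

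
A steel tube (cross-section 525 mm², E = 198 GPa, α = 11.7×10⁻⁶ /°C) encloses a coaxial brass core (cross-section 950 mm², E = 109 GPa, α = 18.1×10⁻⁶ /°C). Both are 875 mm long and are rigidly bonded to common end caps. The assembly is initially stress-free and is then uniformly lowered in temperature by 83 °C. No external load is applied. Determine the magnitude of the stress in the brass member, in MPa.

σ ≈ 29 MPa (tensile)

Both members must finish at the same length. With the larger α, the brass tends to over-contract; the plates restrain it, putting the brass in tension and the steel in compression. With no external load the two internal forces are equal and opposite, magnitude P.
Setting the final lengths equal and cancelling L: (α₁ − α₂)ΔT = P/(A₁E₁) + P/(A₂E₂).
|α₁ − α₂|·ΔT = 6.4×10⁻⁶ × 83 = 0.0005312.
1/(A₁E₁) + 1/(A₂E₂) = 1/(525×198×10³) + 1/(950×109×10³) = 1.928×10⁻⁸ N⁻¹.
P = 0.0005312 / 1.928×10⁻⁸ = 27560 N = 27.56 kN.
σ_{brass} = P/A₂ = 27560/950 = 29.01 MPa, tensile.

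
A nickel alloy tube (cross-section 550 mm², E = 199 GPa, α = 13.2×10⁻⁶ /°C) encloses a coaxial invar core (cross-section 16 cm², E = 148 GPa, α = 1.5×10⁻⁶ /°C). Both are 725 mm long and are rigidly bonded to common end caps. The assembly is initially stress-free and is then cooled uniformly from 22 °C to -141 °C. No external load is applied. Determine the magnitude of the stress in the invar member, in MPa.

σ ≈ 89.2 MPa (compressive)

Equilibrium of a rigid end plate with no external load gives equal and opposite internal forces ±P in the two members. Since α_{nickel alloy} > α_{invar}, cooling drives the nickel alloy into tension and the invar into compression.
Setting the final lengths equal and cancelling L: (α₁ − α₂)ΔT = P/(A₁E₁) + P/(A₂E₂).
|α₁ − α₂|·ΔT = 11.7×10⁻⁶ × 163 = 0.001907.
1/(A₁E₁) + 1/(A₂E₂) = 1/(550×199×10³) + 1/(1600×148×10³) = 1.336×10⁻⁸ N⁻¹.
So P = 0.001907 / 1.336×10⁻⁸ = 142.8 kN.
σ_{invar} = P/A₂ = 142800/1600 = 89.22 MPa, compressive.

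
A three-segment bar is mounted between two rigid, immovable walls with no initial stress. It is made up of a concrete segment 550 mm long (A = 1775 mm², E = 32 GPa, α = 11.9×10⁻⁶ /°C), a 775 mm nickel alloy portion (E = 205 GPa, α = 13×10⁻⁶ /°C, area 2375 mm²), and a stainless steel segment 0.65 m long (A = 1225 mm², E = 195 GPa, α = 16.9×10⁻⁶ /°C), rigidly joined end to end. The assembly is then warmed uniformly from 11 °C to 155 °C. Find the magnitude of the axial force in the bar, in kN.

With the walls removed the bar would change length by δ_free = Σ αᵢΔT Lᵢ = 11.9×10⁻⁶×144×550 + 13×10⁻⁶×144×775 + 16.9×10⁻⁶×144×650 = 3.975 mm.
The walls prevent any net length change, so an axial force P (same in every segment) develops. Compatibility: P · Σ Lᵢ/(AᵢEᵢ) = δ_free.
The series flexibility is Σ Lᵢ/(AᵢEᵢ) = 550/(1775×32×10³) + 775/(2375×205×10³) + 650/(1225×195×10³) = 1.4×10⁻⁵ mm/N.
So P = 3.975 / 1.4×10⁻⁵ = 284 kN, compressive.

P ≈ 284 kN (compressive)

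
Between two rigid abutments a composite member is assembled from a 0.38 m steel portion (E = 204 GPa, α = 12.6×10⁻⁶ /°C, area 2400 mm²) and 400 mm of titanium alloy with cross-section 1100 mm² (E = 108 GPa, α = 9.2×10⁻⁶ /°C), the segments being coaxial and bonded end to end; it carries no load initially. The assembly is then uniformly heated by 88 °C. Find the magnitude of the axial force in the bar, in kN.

Free thermal expansion of the whole bar: Σ αᵢΔT Lᵢ = 12.6×10⁻⁶×88×380 + 9.2×10⁻⁶×88×400 = 0.7452 mm.
The walls prevent any net length change, so an axial force P (same in every segment) develops. Compatibility: P · Σ Lᵢ/(AᵢEᵢ) = δ_free.
Σ Lᵢ/(AᵢEᵢ) = 380/(2400×204×10³) + 400/(1100×108×10³) = 4.143×10⁻⁶ mm/N.
So P = 0.7452 / 4.143×10⁻⁶ = 179.9 kN, compressive.

P ≈ 180 kN (compressive)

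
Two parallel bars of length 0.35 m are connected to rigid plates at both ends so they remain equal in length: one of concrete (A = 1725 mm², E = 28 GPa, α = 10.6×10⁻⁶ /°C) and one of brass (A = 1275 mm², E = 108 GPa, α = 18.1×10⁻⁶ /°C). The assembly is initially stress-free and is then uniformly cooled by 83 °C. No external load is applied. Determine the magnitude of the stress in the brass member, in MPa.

σ ≈ 17.5 MPa (tensile)

Equilibrium of a rigid end plate with no external load gives equal and opposite internal forces ±P in the two members. Since α_{brass} > α_{concrete}, cooling drives the brass into tension and the concrete into compression.
Setting the final lengths equal and cancelling L: (α₁ − α₂)ΔT = P/(A₁E₁) + P/(A₂E₂).
|α₁ − α₂|·ΔT = 7.5×10⁻⁶ × 83 = 0.0006225.
1/(A₁E₁) + 1/(A₂E₂) = 1/(1725×28×10³) + 1/(1275×108×10³) = 2.797×10⁻⁸ N⁻¹.
So P = 0.0006225 / 2.797×10⁻⁸ = 22.26 kN.
σ_{brass} = P/A₂ = 22260/1275 = 17.46 MPa, tensile.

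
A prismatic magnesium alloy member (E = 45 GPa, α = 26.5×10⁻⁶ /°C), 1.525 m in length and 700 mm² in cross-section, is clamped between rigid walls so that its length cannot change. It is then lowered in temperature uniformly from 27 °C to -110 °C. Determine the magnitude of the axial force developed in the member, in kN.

P ≈ 114 kN (tensile)

Full restraint means ε = 0, so the stress is σ = EαΔT = 45×10³ × 26.5×10⁻⁶ × 137 = 163.4 MPa.
Then P = σA = 163.4 × 700 mm² = 114.4 kN, tensile.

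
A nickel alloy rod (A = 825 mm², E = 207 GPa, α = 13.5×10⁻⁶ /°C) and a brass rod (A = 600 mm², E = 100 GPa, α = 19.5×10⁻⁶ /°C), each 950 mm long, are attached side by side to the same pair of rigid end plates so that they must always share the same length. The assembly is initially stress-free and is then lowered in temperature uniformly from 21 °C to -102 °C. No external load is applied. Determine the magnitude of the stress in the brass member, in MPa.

Both members must finish at the same length. With the larger α, the brass tends to over-contract; the plates restrain it, putting the brass in tension and the nickel alloy in compression. With no external load the two internal forces are equal and opposite, magnitude P.
Equating the net (thermal + elastic) strains gives |α₁ − α₂|·ΔT = P·[1/(A₁E₁) + 1/(A₂E₂)].
|α₁ − α₂|·ΔT = 6×10⁻⁶ × 123 = 0.000738.
1/(A₁E₁) + 1/(A₂E₂) = 1/(825×207×10³) + 1/(600×100×10³) = 2.252×10⁻⁸ N⁻¹.
P = 0.000738 / 2.252×10⁻⁸ = 32770 N = 32.77 kN.
σ_{brass} = P/A₂ = 32770/600 = 54.61 MPa, tensile.

σ ≈ 54.6 MPa (tensile)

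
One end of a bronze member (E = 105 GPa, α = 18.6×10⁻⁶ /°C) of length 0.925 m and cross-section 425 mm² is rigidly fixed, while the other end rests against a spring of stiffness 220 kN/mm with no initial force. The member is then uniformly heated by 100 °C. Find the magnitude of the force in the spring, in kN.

If the spring were absent the member would lengthen by αΔT L = 18.6×10⁻⁶ × 100 × 925 = 1.721 mm.
Let P be the compressive force at the spring. The member shortens elastically by PL/(AE) and the spring compresses by P/k; together these equal δ_free.
So P = δ_free / [L/(AE) + 1/k] = 1.721 / [ 925/(425×105×10³) + 1/(220×10³) ].
P = 1.721 / 2.527×10⁻⁵ = 68070 N.

P ≈ 68.1 kN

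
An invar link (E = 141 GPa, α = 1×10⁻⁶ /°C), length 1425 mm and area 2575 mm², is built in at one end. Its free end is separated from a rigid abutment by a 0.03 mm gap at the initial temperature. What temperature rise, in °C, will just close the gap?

Contact occurs when the free expansion equals the gap: αΔT L = 0.03 mm.
So ΔT = g/(αL) = 0.03/(1×10⁻⁶ × 1425) = 21.05 °C.

ΔT ≈ 21.1 °C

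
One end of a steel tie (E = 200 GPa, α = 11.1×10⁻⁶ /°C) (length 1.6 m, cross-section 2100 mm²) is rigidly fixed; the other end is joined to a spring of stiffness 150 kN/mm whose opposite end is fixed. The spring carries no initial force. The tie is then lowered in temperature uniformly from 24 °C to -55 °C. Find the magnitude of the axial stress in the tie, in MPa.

σ ≈ 63.8 MPa (tensile)

The unrestrained thermal change is αΔT L = 11.1×10⁻⁶ × 79 × 1600 = 1.403 mm.
With a force P in the spring, the elastic change of the tie is PL/(AE) and that of the spring is P/k; compatibility requires their sum to equal δ_free.
P [ L/(AE) + 1/k ] = δ_free → P [ 1600/(2100×200×10³) + 1/(150×10³) ] = 1.403.
P = 1.403 / 1.048×10⁻⁵ = 133900 N.
σ = P/A = 133900/2100 = 63.77 MPa.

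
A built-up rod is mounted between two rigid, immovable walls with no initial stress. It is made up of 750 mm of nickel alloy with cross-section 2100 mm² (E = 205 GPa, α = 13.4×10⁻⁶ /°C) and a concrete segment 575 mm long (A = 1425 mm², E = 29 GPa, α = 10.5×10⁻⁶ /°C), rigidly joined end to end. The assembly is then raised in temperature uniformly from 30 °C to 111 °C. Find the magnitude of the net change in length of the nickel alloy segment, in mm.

Free thermal expansion of the whole bar: Σ αᵢΔT Lᵢ = 13.4×10⁻⁶×81×750 + 10.5×10⁻⁶×81×575 = 1.303 mm.
The walls prevent any net length change, so an axial force P (same in every segment) develops. Compatibility: P · Σ Lᵢ/(AᵢEᵢ) = δ_free.
The series flexibility is Σ Lᵢ/(AᵢEᵢ) = 750/(2100×205×10³) + 575/(1425×29×10³) = 1.566×10⁻⁵ mm/N.
So P = 1.303 / 1.566×10⁻⁵ = 83.23 kN, compressive.
For the nickel alloy segment, free thermal change = 13.4×10⁻⁶×81×750 = 0.8141 mm and elastic change from P = 83230×750/(2100×205×10³) = 0.145 mm; these oppose, so the net change is 0.669 mm (segment lengthens).

|ΔL| ≈ 0.669 mm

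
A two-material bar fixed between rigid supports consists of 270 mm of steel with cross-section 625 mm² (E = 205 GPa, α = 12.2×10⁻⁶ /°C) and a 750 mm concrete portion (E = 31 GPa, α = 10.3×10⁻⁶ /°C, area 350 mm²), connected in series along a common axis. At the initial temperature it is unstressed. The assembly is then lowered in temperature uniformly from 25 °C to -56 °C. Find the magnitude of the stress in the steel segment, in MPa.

With the walls removed the bar would change length by δ_free = Σ αᵢΔT Lᵢ = 12.2×10⁻⁶×81×270 + 10.3×10⁻⁶×81×750 = 0.8925 mm.
The walls prevent any net length change, so an axial force P (same in every segment) develops. Compatibility: P · Σ Lᵢ/(AᵢEᵢ) = δ_free.
The series flexibility is Σ Lᵢ/(AᵢEᵢ) = 270/(625×205×10³) + 750/(350×31×10³) = 7.123×10⁻⁵ mm/N.
Hence P = δ_free / Σ(L/AE) = 0.8925/7.123×10⁻⁵ = 12.53 kN (tensile).
σ_{steel} = P / A = 12530 / 625 = 20.05 MPa.

σ ≈ 20 MPa (tensile)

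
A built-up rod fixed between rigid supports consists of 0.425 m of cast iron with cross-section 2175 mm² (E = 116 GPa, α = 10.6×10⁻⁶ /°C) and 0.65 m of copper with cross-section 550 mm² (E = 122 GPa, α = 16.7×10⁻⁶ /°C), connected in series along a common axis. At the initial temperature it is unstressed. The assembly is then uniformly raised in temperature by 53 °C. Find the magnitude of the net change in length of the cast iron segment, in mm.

|ΔL| ≈ 0.118 mm

If the supports were absent, the total length change would be Σ αᵢΔT Lᵢ = 10.6×10⁻⁶×53×425 + 16.7×10⁻⁶×53×650 = 0.8141 mm.
Since the ends are fixed, an axial force P builds up, equal in every segment, with P · Σ Lᵢ/(AᵢEᵢ) = δ_free.
Σ Lᵢ/(AᵢEᵢ) = 425/(2175×116×10³) + 650/(550×122×10³) = 1.137×10⁻⁵ mm/N.
Hence P = δ_free / Σ(L/AE) = 0.8141/1.137×10⁻⁵ = 71.59 kN (compressive).
For the cast iron segment, free thermal change = 10.6×10⁻⁶×53×425 = 0.2388 mm and elastic change from P = 71590×425/(2175×116×10³) = 0.1206 mm; these oppose, so the net change is 0.118 mm (segment lengthens).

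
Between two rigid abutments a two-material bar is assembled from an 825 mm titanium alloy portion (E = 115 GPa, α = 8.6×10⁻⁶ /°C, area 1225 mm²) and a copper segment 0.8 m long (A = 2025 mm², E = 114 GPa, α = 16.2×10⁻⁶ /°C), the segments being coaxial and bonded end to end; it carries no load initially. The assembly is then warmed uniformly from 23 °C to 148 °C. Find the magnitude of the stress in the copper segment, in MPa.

With the walls removed the bar would change length by δ_free = Σ αᵢΔT Lᵢ = 8.6×10⁻⁶×125×825 + 16.2×10⁻⁶×125×800 = 2.507 mm.
The rigid supports impose zero overall length change; the single axial force P common to all segments must satisfy P Σ Lᵢ/(AᵢEᵢ) = δ_free.
Σ Lᵢ/(AᵢEᵢ) = 825/(1225×115×10³) + 800/(2025×114×10³) = 9.322×10⁻⁶ mm/N.
So P = 2.507 / 9.322×10⁻⁶ = 268.9 kN, compressive.
σ_{copper} = P / A = 268900 / 2025 = 132.8 MPa.

σ ≈ 133 MPa (compressive)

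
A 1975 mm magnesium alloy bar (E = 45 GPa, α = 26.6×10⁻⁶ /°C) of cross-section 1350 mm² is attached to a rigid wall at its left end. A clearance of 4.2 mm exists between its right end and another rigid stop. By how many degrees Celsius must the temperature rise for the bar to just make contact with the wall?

Contact occurs when the free expansion equals the gap: αΔT L = 4.2 mm.
So ΔT = g/(αL) = 4.2/(26.6×10⁻⁶ × 1975) = 79.95 °C.

ΔT ≈ 79.9 °C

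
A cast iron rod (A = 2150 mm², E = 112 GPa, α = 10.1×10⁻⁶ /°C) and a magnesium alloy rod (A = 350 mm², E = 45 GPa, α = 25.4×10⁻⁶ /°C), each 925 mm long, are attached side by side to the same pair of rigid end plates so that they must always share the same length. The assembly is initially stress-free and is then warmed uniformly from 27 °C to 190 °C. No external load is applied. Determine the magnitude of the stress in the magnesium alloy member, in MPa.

Both members must finish at the same length. With the larger α, the magnesium alloy tends to over-expand; the plates restrain it, putting the magnesium alloy in compression and the cast iron in tension. With no external load the two internal forces are equal and opposite, magnitude P.
Setting the final lengths equal and cancelling L: (α₁ − α₂)ΔT = P/(A₁E₁) + P/(A₂E₂).
|α₁ − α₂|·ΔT = 15.3×10⁻⁶ × 163 = 0.002494.
1/(A₁E₁) + 1/(A₂E₂) = 1/(2150×112×10³) + 1/(350×45×10³) = 6.764×10⁻⁸ N⁻¹.
So P = 0.002494 / 6.764×10⁻⁸ = 36.87 kN.
σ_{magnesium alloy} = P/A₂ = 36870/350 = 105.3 MPa, compressive.

σ ≈ 105 MPa (compressive)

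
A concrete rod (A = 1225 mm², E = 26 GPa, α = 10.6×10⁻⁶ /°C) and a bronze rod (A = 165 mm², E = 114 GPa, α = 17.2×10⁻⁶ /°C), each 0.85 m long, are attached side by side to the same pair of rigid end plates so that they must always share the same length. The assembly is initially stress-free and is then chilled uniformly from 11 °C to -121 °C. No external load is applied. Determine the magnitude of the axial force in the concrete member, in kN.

The bronze has the larger α, so on cooling it would change length more than the concrete if both were free. The rigid plates force a common final length, so the bronze is put into tension and the concrete into compression, with equal and opposite forces P (no external load).
Equating the net (thermal + elastic) strains gives |α₁ − α₂|·ΔT = P·[1/(A₁E₁) + 1/(A₂E₂)].
|α₁ − α₂|·ΔT = 6.6×10⁻⁶ × 132 = 0.0008712.
1/(A₁E₁) + 1/(A₂E₂) = 1/(1225×26×10³) + 1/(165×114×10³) = 8.456×10⁻⁸ N⁻¹.
P = 0.0008712 / 8.456×10⁻⁸ = 10300 N = 10.3 kN.

P ≈ 10.3 kN (compressive in the concrete)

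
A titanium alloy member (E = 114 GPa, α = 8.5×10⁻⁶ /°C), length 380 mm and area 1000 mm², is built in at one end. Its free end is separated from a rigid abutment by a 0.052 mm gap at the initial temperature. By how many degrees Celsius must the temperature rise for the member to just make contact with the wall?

ΔT ≈ 16.1 °C

Contact occurs when the free expansion equals the gap: αΔT L = 0.052 mm.
So ΔT = g/(αL) = 0.052/(8.5×10⁻⁶ × 380) = 16.1 °C.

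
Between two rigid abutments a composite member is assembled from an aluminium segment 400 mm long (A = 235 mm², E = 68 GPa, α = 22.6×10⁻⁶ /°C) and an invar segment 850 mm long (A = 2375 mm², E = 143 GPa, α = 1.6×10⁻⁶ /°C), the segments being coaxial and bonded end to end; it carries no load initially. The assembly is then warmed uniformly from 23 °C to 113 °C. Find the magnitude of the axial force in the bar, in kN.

With the walls removed the bar would change length by δ_free = Σ αᵢΔT Lᵢ = 22.6×10⁻⁶×90×400 + 1.6×10⁻⁶×90×850 = 0.936 mm.
The rigid supports impose zero overall length change; the single axial force P common to all segments must satisfy P Σ Lᵢ/(AᵢEᵢ) = δ_free.
The series flexibility is Σ Lᵢ/(AᵢEᵢ) = 400/(235×68×10³) + 850/(2375×143×10³) = 2.753×10⁻⁵ mm/N.
So P = 0.936 / 2.753×10⁻⁵ = 33.99 kN, compressive.

P ≈ 34 kN (compressive)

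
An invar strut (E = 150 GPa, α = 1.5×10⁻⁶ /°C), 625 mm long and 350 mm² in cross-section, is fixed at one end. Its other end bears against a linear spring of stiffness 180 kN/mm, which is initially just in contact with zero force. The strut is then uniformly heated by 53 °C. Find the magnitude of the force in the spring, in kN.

The unrestrained thermal change is αΔT L = 1.5×10⁻⁶ × 53 × 625 = 0.04969 mm.
With a force P in the spring, the elastic change of the strut is PL/(AE) and that of the spring is P/k; compatibility requires their sum to equal δ_free.
So P = δ_free / [L/(AE) + 1/k] = 0.04969 / [ 625/(350×150×10³) + 1/(180×10³) ].
P = 0.04969 / 1.746×10⁻⁵ = 2846 N.

P ≈ 2.85 kN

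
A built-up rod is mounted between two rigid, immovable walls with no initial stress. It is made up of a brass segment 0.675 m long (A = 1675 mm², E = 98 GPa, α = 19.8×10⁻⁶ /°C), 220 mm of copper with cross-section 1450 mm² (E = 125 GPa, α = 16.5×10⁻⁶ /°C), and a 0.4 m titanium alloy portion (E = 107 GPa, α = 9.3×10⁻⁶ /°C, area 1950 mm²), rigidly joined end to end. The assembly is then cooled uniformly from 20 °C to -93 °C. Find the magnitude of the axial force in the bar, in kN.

P ≈ 323 kN (tensile)

Free thermal contraction of the whole bar: Σ αᵢΔT Lᵢ = 19.8×10⁻⁶×113×675 + 16.5×10⁻⁶×113×220 + 9.3×10⁻⁶×113×400 = 2.341 mm.
The rigid supports impose zero overall length change; the single axial force P common to all segments must satisfy P Σ Lᵢ/(AᵢEᵢ) = δ_free.
Σ Lᵢ/(AᵢEᵢ) = 675/(1675×98×10³) + 220/(1450×125×10³) + 400/(1950×107×10³) = 7.243×10⁻⁶ mm/N.
P = 2.341 / 7.243×10⁻⁶ = 323200 N = 323.2 kN, tensile.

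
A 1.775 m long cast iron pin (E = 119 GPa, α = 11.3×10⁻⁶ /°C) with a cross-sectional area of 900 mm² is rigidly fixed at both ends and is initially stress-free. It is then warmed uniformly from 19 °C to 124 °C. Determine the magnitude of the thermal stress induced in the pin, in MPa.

With length fixed, the mechanical strain must cancel the thermal strain αΔT = 11.3×10⁻⁶ × 105 = 1186.5×10⁻⁶.
Hence σ = E·αΔT = 119×10³ × 1186.5×10⁻⁶ = 141.2 MPa, compressive.

σ ≈ 141 MPa (compressive)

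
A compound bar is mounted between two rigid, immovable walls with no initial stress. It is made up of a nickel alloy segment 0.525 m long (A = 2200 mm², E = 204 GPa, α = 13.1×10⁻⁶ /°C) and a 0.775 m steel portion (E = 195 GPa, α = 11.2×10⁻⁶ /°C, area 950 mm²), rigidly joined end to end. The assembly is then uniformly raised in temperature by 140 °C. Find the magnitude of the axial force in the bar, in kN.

With the walls removed the bar would change length by δ_free = Σ αᵢΔT Lᵢ = 13.1×10⁻⁶×140×525 + 11.2×10⁻⁶×140×775 = 2.178 mm.
The rigid supports impose zero overall length change; the single axial force P common to all segments must satisfy P Σ Lᵢ/(AᵢEᵢ) = δ_free.
Σ Lᵢ/(AᵢEᵢ) = 525/(2200×204×10³) + 775/(950×195×10³) = 5.353×10⁻⁶ mm/N.
Hence P = δ_free / Σ(L/AE) = 2.178/5.353×10⁻⁶ = 406.9 kN (compressive).

P ≈ 407 kN (compressive)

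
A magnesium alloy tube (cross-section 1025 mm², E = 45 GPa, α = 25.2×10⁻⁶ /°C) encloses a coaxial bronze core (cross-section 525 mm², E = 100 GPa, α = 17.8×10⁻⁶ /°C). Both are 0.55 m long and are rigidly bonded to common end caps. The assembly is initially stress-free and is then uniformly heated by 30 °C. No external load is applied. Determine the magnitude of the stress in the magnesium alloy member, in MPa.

σ ≈ 5.32 MPa (compressive)

The magnesium alloy has the larger α, so on heating it would change length more than the bronze if both were free. The rigid plates force a common final length, so the magnesium alloy is put into compression and the bronze into tension, with equal and opposite forces P (no external load).
Setting the final lengths equal and cancelling L: (α₁ − α₂)ΔT = P/(A₁E₁) + P/(A₂E₂).
|α₁ − α₂|·ΔT = 7.4×10⁻⁶ × 30 = 0.000222.
1/(A₁E₁) + 1/(A₂E₂) = 1/(1025×45×10³) + 1/(525×100×10³) = 4.073×10⁻⁸ N⁻¹.
So P = 0.000222 / 4.073×10⁻⁸ = 5.451 kN.
σ_{magnesium alloy} = P/A₁ = 5451/1025 = 5.318 MPa, compressive.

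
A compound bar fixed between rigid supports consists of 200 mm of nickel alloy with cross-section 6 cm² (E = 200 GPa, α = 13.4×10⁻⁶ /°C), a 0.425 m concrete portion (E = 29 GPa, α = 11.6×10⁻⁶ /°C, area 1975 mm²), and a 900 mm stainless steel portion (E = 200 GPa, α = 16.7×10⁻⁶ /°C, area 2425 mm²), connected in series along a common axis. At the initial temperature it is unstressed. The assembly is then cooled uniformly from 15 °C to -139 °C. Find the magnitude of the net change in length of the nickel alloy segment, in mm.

|ΔL| ≈ 0.118 mm

Free thermal contraction of the whole bar: Σ αᵢΔT Lᵢ = 13.4×10⁻⁶×154×200 + 11.6×10⁻⁶×154×425 + 16.7×10⁻⁶×154×900 = 3.487 mm.
The rigid supports impose zero overall length change; the single axial force P common to all segments must satisfy P Σ Lᵢ/(AᵢEᵢ) = δ_free.
The series flexibility is Σ Lᵢ/(AᵢEᵢ) = 200/(600×200×10³) + 425/(1975×29×10³) + 900/(2425×200×10³) = 1.094×10⁻⁵ mm/N.
P = 3.487 / 1.094×10⁻⁵ = 318600 N = 318.6 kN, tensile.
For the nickel alloy segment, free thermal change = 13.4×10⁻⁶×154×200 = 0.4127 mm and elastic change from P = 318600×200/(600×200×10³) = 0.531 mm; these oppose, so the net change is 0.118 mm (segment lengthens).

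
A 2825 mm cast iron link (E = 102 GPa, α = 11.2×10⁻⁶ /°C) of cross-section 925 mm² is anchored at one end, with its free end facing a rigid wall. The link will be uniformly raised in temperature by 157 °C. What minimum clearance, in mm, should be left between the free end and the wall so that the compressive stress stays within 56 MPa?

With no wall the link would lengthen by αΔT L = 11.2×10⁻⁶ × 157 × 2825 = 4.967 mm.
A stress of 56 MPa corresponds to the wall pushing the link back by σL/E = 56×2825/(102×10³) = 1.551 mm.
So the gap has to take up the difference, g_min = δ_free − σL/E = 4.967 − 1.551 = 3.416 mm.

g ≈ 3.42 mm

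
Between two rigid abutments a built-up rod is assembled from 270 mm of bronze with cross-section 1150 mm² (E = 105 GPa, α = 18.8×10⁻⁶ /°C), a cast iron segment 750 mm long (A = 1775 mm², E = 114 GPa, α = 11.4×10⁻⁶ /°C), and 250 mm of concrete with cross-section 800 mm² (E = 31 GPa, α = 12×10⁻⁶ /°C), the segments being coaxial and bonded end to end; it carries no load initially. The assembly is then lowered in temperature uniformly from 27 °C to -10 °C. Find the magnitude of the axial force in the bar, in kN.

Free thermal contraction of the whole bar: Σ αᵢΔT Lᵢ = 18.8×10⁻⁶×37×270 + 11.4×10⁻⁶×37×750 + 12×10⁻⁶×37×250 = 0.6152 mm.
The rigid supports impose zero overall length change; the single axial force P common to all segments must satisfy P Σ Lᵢ/(AᵢEᵢ) = δ_free.
The series flexibility is Σ Lᵢ/(AᵢEᵢ) = 270/(1150×105×10³) + 750/(1775×114×10³) + 250/(800×31×10³) = 1.602×10⁻⁵ mm/N.
Hence P = δ_free / Σ(L/AE) = 0.6152/1.602×10⁻⁵ = 38.39 kN (tensile).

P ≈ 38.4 kN (tensile)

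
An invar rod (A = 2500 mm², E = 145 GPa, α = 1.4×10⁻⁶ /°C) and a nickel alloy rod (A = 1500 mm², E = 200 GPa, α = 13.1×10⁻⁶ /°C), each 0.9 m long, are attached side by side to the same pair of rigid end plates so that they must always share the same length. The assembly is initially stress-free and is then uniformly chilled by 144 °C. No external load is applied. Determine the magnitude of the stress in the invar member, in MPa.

Both members must finish at the same length. With the larger α, the nickel alloy tends to over-contract; the plates restrain it, putting the nickel alloy in tension and the invar in compression. With no external load the two internal forces are equal and opposite, magnitude P.
Setting the final lengths equal and cancelling L: (α₁ − α₂)ΔT = P/(A₁E₁) + P/(A₂E₂).
|α₁ − α₂|·ΔT = 11.7×10⁻⁶ × 144 = 0.001685.
1/(A₁E₁) + 1/(A₂E₂) = 1/(2500×145×10³) + 1/(1500×200×10³) = 6.092×10⁻⁹ N⁻¹.
P = 0.001685 / 6.092×10⁻⁹ = 276600 N = 276.6 kN.
σ_{invar} = P/A₁ = 276600/2500 = 110.6 MPa, compressive.

σ ≈ 111 MPa (compressive)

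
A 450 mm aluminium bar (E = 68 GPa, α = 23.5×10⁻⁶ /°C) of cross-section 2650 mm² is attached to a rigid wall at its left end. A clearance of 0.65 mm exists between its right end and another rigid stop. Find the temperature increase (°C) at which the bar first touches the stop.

The gap closes when αΔT L = 0.65 mm, since the bar is still unstressed at that instant.
So ΔT = g/(αL) = 0.65/(23.5×10⁻⁶ × 450) = 61.47 °C.

ΔT ≈ 61.5 °C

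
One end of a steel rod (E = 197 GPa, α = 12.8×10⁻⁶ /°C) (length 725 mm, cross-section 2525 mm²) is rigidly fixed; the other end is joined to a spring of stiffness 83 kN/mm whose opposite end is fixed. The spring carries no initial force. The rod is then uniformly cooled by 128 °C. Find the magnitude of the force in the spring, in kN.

If the spring were absent the rod would shorten by αΔT L = 12.8×10⁻⁶ × 128 × 725 = 1.188 mm.
Let P be the tensile force in the spring. The rod extends elastically by PL/(AE) and the spring stretches by P/k; together these equal δ_free.
So P = δ_free / [L/(AE) + 1/k] = 1.188 / [ 725/(2525×197×10³) + 1/(83×10³) ].
P = 1.188 / 1.351×10⁻⁵ = 87950 N.

P ≈ 88 kN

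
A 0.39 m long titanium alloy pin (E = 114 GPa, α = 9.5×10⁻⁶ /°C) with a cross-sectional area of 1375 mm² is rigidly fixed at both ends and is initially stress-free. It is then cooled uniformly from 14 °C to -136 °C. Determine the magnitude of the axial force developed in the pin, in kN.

With zero net strain, σ = E·αΔT = 114 GPa × 9.5×10⁻⁶ × 150 = 162.4 MPa.
Then P = σA = 162.4 × 1375 mm² = 223.4 kN, tensile.

P ≈ 223 kN (tensile)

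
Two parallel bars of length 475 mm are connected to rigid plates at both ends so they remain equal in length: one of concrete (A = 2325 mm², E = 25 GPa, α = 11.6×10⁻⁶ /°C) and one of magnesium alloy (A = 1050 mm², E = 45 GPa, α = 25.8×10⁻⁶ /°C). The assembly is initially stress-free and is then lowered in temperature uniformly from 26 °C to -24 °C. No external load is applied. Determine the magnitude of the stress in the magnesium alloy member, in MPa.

σ ≈ 17.6 MPa (tensile)

Equilibrium of a rigid end plate with no external load gives equal and opposite internal forces ±P in the two members. Since α_{magnesium alloy} > α_{concrete}, cooling drives the magnesium alloy into tension and the concrete into compression.
Equating the net (thermal + elastic) strains gives |α₁ − α₂|·ΔT = P·[1/(A₁E₁) + 1/(A₂E₂)].
|α₁ − α₂|·ΔT = 14.2×10⁻⁶ × 50 = 0.00071.
1/(A₁E₁) + 1/(A₂E₂) = 1/(2325×25×10³) + 1/(1050×45×10³) = 3.837×10⁻⁸ N⁻¹.
P = 0.00071 / 3.837×10⁻⁸ = 18500 N = 18.5 kN.
σ_{magnesium alloy} = P/A₂ = 18500/1050 = 17.62 MPa, tensile.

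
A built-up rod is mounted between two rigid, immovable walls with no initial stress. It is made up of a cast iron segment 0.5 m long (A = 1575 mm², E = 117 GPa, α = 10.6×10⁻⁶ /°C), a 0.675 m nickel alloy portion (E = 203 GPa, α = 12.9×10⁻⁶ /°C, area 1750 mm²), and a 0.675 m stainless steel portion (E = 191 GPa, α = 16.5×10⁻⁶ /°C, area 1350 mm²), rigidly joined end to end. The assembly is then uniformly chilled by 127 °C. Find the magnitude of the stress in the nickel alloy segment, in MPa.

σ ≈ 252 MPa (tensile)

Free thermal contraction of the whole bar: Σ αᵢΔT Lᵢ = 10.6×10⁻⁶×127×500 + 12.9×10⁻⁶×127×675 + 16.5×10⁻⁶×127×675 = 3.193 mm.
The walls prevent any net length change, so an axial force P (same in every segment) develops. Compatibility: P · Σ Lᵢ/(AᵢEᵢ) = δ_free.
The series flexibility is Σ Lᵢ/(AᵢEᵢ) = 500/(1575×117×10³) + 675/(1750×203×10³) + 675/(1350×191×10³) = 7.231×10⁻⁶ mm/N.
P = 3.193 / 7.231×10⁻⁶ = 441600 N = 441.6 kN, tensile.
σ_{nickel alloy} = P / A = 441600 / 1750 = 252.4 MPa.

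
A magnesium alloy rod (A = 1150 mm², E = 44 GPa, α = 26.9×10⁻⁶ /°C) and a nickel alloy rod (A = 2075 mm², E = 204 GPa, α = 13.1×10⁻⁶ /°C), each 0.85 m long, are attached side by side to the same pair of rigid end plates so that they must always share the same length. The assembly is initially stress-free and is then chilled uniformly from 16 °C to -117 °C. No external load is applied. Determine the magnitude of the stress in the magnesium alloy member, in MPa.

σ ≈ 72.1 MPa (tensile)

Equilibrium of a rigid end plate with no external load gives equal and opposite internal forces ±P in the two members. Since α_{magnesium alloy} > α_{nickel alloy}, cooling drives the magnesium alloy into tension and the nickel alloy into compression.
Equating the net (thermal + elastic) strains gives |α₁ − α₂|·ΔT = P·[1/(A₁E₁) + 1/(A₂E₂)].
|α₁ − α₂|·ΔT = 13.8×10⁻⁶ × 133 = 0.001835.
1/(A₁E₁) + 1/(A₂E₂) = 1/(1150×44×10³) + 1/(2075×204×10³) = 2.213×10⁻⁸ N⁻¹.
So P = 0.001835 / 2.213×10⁻⁸ = 82.96 kN.
σ_{magnesium alloy} = P/A₁ = 82960/1150 = 72.13 MPa, tensile.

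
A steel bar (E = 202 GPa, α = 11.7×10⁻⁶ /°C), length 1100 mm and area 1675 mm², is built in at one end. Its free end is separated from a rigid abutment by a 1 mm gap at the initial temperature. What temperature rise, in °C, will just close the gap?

ΔT ≈ 77.7 °C

Contact occurs when the free expansion equals the gap: αΔT L = 1 mm.
ΔT = 1 / (11.7×10⁻⁶ × 1100) = 77.7 °C.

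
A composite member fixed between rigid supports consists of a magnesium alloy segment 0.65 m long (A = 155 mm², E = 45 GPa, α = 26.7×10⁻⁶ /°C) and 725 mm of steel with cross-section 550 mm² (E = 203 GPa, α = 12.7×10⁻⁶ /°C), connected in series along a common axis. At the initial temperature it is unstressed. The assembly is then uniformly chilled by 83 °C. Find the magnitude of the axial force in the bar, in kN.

P ≈ 22.1 kN (tensile)

Free thermal contraction of the whole bar: Σ αᵢΔT Lᵢ = 26.7×10⁻⁶×83×650 + 12.7×10⁻⁶×83×725 = 2.205 mm.
Since the ends are fixed, an axial force P builds up, equal in every segment, with P · Σ Lᵢ/(AᵢEᵢ) = δ_free.
The series flexibility is Σ Lᵢ/(AᵢEᵢ) = 650/(155×45×10³) + 725/(550×203×10³) = 9.968×10⁻⁵ mm/N.
So P = 2.205 / 9.968×10⁻⁵ = 22.12 kN, tensile.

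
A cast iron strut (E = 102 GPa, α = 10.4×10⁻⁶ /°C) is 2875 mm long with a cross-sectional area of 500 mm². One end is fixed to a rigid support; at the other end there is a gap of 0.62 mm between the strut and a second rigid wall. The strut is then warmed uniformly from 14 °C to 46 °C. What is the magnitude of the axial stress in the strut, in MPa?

σ ≈ 11.9 MPa (compressive)

If the wall were absent the strut would grow by αΔT L = 10.4×10⁻⁶ × 32 × 2875 = 0.9568 mm.
After closing the 0.62 mm clearance, 0.9568 − 0.62 = 0.3368 mm of expansion remains to be suppressed by the wall.
Compatibility: PL/(AE) = 0.3368 mm, so σ = P/A = E × (0.3368/2875) = 11.95 MPa.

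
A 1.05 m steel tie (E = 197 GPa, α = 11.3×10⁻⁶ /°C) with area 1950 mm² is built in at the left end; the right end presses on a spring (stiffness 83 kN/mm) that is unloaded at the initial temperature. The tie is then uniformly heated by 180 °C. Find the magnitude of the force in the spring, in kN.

If the spring were absent the tie would lengthen by αΔT L = 11.3×10⁻⁶ × 180 × 1050 = 2.136 mm.
Let P be the compressive force at the spring. The tie shortens elastically by PL/(AE) and the spring compresses by P/k; together these equal δ_free.
P [ L/(AE) + 1/k ] = δ_free → P [ 1050/(1950×197×10³) + 1/(83×10³) ] = 2.136.
P = 2.136 / 1.478×10⁻⁵ = 144500 N.

P ≈ 144 kN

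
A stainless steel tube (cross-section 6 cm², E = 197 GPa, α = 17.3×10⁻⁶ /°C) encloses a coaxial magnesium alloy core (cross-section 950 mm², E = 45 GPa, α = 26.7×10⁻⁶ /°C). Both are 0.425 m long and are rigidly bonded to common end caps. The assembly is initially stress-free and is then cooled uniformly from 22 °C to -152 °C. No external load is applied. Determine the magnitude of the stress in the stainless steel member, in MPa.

Both members must finish at the same length. With the larger α, the magnesium alloy tends to over-contract; the plates restrain it, putting the magnesium alloy in tension and the stainless steel in compression. With no external load the two internal forces are equal and opposite, magnitude P.
Equating the net (thermal + elastic) strains gives |α₁ − α₂|·ΔT = P·[1/(A₁E₁) + 1/(A₂E₂)].
|α₁ − α₂|·ΔT = 9.4×10⁻⁶ × 174 = 0.001636.
1/(A₁E₁) + 1/(A₂E₂) = 1/(600×197×10³) + 1/(950×45×10³) = 3.185×10⁻⁸ N⁻¹.
So P = 0.001636 / 3.185×10⁻⁸ = 51.35 kN.
σ_{stainless steel} = P/A₁ = 51350/600 = 85.58 MPa, compressive.

σ ≈ 85.6 MPa (compressive)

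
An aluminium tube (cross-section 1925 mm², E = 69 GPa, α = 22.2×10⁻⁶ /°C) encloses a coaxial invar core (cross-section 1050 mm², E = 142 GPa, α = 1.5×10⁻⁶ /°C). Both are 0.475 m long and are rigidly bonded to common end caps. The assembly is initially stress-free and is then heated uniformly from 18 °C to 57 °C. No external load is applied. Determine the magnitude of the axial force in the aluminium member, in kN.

Both members must finish at the same length. With the larger α, the aluminium tends to over-expand; the plates restrain it, putting the aluminium in compression and the invar in tension. With no external load the two internal forces are equal and opposite, magnitude P.
Setting the final lengths equal and cancelling L: (α₁ − α₂)ΔT = P/(A₁E₁) + P/(A₂E₂).
|α₁ − α₂|·ΔT = 20.7×10⁻⁶ × 39 = 0.0008073.
1/(A₁E₁) + 1/(A₂E₂) = 1/(1925×69×10³) + 1/(1050×142×10³) = 1.424×10⁻⁸ N⁻¹.
So P = 0.0008073 / 1.424×10⁻⁸ = 56.71 kN.

P ≈ 56.7 kN (compressive in the aluminium)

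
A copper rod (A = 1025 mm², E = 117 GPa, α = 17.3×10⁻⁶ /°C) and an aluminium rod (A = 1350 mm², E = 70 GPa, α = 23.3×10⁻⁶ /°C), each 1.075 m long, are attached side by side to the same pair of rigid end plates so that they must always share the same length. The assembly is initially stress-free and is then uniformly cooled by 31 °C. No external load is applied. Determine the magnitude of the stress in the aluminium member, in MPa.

σ ≈ 7.28 MPa (tensile)

Both members must finish at the same length. With the larger α, the aluminium tends to over-contract; the plates restrain it, putting the aluminium in tension and the copper in compression. With no external load the two internal forces are equal and opposite, magnitude P.
Compatibility of the two members (thermal + elastic change equal): (α₁ − α₂)ΔT = P·[1/(A₁E₁) + 1/(A₂E₂)].
|α₁ − α₂|·ΔT = 6×10⁻⁶ × 31 = 0.000186.
1/(A₁E₁) + 1/(A₂E₂) = 1/(1025×117×10³) + 1/(1350×70×10³) = 1.892×10⁻⁸ N⁻¹.
So P = 0.000186 / 1.892×10⁻⁸ = 9.831 kN.
σ_{aluminium} = P/A₂ = 9831/1350 = 7.282 MPa, tensile.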